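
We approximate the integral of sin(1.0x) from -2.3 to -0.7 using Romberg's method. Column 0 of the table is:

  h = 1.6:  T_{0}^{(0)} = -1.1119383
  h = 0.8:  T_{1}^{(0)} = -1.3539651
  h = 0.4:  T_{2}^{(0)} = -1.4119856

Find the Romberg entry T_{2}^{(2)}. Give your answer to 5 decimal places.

Richardson extrapolation on the trapezoidal column (denominator 4−1=3):
T_{1}^{(1)} = -1.3539651 + (-1.3539651 − (-1.1119383))/3 = -1.4346407
T_{2}^{(1)} = (4·(-1.4119856) − (-1.3539651)) / 3 = -1.4313258
T_{2}^{(2)} = -1.4313258 + (-1.4313258 − (-1.4346407))/15 = -1.4311048

-1.43110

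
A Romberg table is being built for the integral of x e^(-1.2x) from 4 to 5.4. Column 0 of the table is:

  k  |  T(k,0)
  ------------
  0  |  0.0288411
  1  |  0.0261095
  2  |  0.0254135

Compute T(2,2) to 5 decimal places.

0.02518

T(1,1) = 0.0261095 + (0.0261095 − 0.0288411)/3 = 0.0251990
T(2,1) = 0.0254135 + (0.0254135 − 0.0261095)/3 = 0.0251815
T(2,2) = (16·0.0251815 − 0.0251990) / 15 = 0.0251803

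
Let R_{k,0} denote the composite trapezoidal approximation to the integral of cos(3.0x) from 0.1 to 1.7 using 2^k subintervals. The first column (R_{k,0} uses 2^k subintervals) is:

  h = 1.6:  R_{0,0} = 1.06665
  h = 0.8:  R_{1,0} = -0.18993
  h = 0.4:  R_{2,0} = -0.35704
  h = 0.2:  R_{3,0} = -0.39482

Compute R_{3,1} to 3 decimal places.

R_{3,1} = (4·(-0.39482) − (-0.35704)) / 3 = -0.40741

-0.407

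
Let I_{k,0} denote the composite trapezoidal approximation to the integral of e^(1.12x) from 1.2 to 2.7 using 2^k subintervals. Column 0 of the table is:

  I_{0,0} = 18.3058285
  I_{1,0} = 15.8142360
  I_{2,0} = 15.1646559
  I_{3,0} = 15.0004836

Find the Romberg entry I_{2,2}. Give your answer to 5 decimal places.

I_{1,1} = (4·15.8142360 − 18.3058285) / 3 = 14.9837052
I_{2,1} = 15.1646559 + (15.1646559 − 15.8142360)/3 = 14.9481292
I_{2,2} = 14.9481292 + (14.9481292 − 14.9837052)/15 = 14.9457575
(Column j=1 coincides with Simpson's rule on the same nodes.)

14.94576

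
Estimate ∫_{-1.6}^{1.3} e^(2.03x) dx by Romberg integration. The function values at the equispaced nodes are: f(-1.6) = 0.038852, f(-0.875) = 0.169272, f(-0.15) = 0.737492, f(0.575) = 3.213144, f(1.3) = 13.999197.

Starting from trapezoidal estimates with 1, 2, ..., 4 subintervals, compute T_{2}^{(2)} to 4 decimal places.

6.9392

T_{0}^{(0)} (trapezoid, 1 panel, h=2.9000): 20.355171
T_{1}^{(0)} (trapezoid, 2 panels, h=1.4500): 11.246949
T_{2}^{(0)} (trapezoid, 4 panels, h=0.7250): 8.075726
T_{1}^{(1)} = 11.246949 + (11.246949 − 20.355171)/3 = 8.210875
T_{2}^{(1)} = 8.075726 + (8.075726 − 11.246949)/3 = 7.018652
T_{2}^{(2)} = 7.018652 + (7.018652 − 8.210875)/15 = 6.939170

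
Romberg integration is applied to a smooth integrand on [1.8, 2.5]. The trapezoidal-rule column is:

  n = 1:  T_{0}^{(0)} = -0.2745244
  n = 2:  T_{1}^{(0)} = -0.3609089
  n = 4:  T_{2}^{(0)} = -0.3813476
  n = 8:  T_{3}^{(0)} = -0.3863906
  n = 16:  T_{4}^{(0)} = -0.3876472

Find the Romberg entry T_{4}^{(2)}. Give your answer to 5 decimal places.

Richardson extrapolation on the trapezoidal column (denominator 4−1=3):
T_{3}^{(1)} = -0.3863906 + (-0.3863906 − (-0.3813476))/3 = -0.3880716
T_{4}^{(1)} = (4·(-0.3876472) − (-0.3863906)) / 3 = -0.3880661
T_{4}^{(2)} = (16·(-0.3880661) − (-0.3880716)) / 15 = -0.3880657

-0.38807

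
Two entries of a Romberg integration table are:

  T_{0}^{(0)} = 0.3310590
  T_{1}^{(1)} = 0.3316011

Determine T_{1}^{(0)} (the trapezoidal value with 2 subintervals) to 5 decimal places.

0.33147

From T_{1}^{(1)} = (4·T_{1}^{(0)} − T_{0}^{(0)})/3, solve for T_{1}^{(0)}:
4·T_{1}^{(0)} = 3·0.3316011 + 0.3310590 = 1.3258623
T_{1}^{(0)} = 0.3314656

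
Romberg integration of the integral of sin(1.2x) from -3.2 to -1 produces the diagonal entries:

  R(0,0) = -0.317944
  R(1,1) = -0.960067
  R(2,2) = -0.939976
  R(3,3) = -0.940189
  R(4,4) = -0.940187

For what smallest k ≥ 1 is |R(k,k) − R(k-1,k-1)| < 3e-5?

k = 4

|R(1,1) − R(0,0)| = 0.642123 ≥ 3e-5
|R(2,2) − R(1,1)| = 0.020091 ≥ 3e-5
|R(3,3) − R(2,2)| = 0.000213 ≥ 3e-5
|R(4,4) − R(3,3)| = 0.000002 < 3e-5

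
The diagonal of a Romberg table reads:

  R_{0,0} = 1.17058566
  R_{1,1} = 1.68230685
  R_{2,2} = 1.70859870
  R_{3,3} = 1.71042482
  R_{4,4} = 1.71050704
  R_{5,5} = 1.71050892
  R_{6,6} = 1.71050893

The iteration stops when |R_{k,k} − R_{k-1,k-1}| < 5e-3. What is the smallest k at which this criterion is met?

k = 3

|R_{1,1} − R_{0,0}| = 0.51172119 ≥ 5e-3
|R_{2,2} − R_{1,1}| = 0.02629185 ≥ 5e-3
|R_{3,3} − R_{2,2}| = 0.00182612 < 5e-3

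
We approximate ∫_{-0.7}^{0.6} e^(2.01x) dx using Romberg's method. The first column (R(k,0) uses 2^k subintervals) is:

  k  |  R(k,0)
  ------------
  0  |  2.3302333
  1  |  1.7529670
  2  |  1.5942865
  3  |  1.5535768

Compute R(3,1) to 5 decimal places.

1.54001

Richardson extrapolation on the trapezoidal column (denominator 4−1=3):
R(3,1) = 1.5535768 + (1.5535768 − 1.5942865)/3 = 1.5400069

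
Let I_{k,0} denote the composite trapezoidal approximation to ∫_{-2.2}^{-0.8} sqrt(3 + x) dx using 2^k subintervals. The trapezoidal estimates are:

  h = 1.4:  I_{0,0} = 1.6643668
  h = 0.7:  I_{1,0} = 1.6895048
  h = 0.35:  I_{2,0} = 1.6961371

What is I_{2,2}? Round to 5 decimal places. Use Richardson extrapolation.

Richardson extrapolation on the trapezoidal column (denominator 4−1=3):
I_{1,1} = 1.6895048 + (1.6895048 − 1.6643668)/3 = 1.6978841
I_{2,1} = 1.6961371 + (1.6961371 − 1.6895048)/3 = 1.6983479
I_{2,2} = (16·1.6983479 − 1.6978841) / 15 = 1.6983788

1.69838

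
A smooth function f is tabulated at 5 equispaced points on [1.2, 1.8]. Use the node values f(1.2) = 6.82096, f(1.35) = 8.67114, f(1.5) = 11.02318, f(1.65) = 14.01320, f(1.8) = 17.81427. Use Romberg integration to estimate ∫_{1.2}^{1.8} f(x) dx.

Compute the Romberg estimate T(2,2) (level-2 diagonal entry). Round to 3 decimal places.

T(0,0) (trapezoid, 1 panel, h=0.6000): 7.39057
T(1,0) (trapezoid, 2 panels, h=0.3000): 7.00224
T(2,0) (trapezoid, 4 panels, h=0.1500): 6.90377
T(1,1) = 7.00224 + (7.00224 − 7.39057)/3 = 6.87280
T(2,1) = 6.90377 + (6.90377 − 7.00224)/3 = 6.87095
T(2,2) = 6.87095 + (6.87095 − 6.87280)/15 = 6.87083

6.871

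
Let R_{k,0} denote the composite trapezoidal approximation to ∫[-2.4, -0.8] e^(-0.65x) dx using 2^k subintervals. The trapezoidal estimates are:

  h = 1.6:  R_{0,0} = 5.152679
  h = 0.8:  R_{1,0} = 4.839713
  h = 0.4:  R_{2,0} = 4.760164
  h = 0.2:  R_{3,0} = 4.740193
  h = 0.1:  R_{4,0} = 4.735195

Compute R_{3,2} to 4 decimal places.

Richardson extrapolation on the trapezoidal column (denominator 4−1=3):
R_{2,1} = (4·4.760164 − 4.839713) / 3 = 4.733648
R_{3,1} = (4·4.740193 − 4.760164) / 3 = 4.733536
R_{3,2} = 4.733536 + (4.733536 − 4.733648)/15 = 4.733529

4.7335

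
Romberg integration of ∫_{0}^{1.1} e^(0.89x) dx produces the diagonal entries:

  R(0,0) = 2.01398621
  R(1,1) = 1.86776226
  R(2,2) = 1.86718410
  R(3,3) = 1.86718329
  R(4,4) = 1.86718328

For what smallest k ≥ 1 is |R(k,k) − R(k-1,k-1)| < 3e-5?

|R(1,1) − R(0,0)| = 0.14622395 ≥ 3e-5
|R(2,2) − R(1,1)| = 0.00057816 ≥ 3e-5
|R(3,3) − R(2,2)| = 0.00000081 < 3e-5

k = 3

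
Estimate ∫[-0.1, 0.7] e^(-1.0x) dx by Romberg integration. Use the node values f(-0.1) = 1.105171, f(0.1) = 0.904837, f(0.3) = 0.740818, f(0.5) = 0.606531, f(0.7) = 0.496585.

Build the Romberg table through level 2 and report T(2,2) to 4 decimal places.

0.6086

T(0,0) (trapezoid, 1 panel, h=0.8000): 0.640702
T(1,0) (trapezoid, 2 panels, h=0.4000): 0.616678
T(2,0) (trapezoid, 4 panels, h=0.2000): 0.610613
T(1,1) = 0.616678 + (0.616678 − 0.640702)/3 = 0.608670
T(2,1) = 0.610613 + (0.610613 − 0.616678)/3 = 0.608591
T(2,2) = 0.608591 + (0.608591 − 0.608670)/15 = 0.608586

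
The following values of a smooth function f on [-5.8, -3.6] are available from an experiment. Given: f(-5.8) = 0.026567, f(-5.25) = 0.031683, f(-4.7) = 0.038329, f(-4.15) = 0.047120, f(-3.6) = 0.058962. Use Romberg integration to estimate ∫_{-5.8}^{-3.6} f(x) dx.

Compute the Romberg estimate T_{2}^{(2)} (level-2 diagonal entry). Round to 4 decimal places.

T_{0}^{(0)} (trapezoid, 1 panel, h=2.2000): 0.094082
T_{1}^{(0)} (trapezoid, 2 panels, h=1.1000): 0.089203
T_{2}^{(0)} (trapezoid, 4 panels, h=0.5500): 0.087943
T_{1}^{(1)} = 0.089203 + (0.089203 − 0.094082)/3 = 0.087577
T_{2}^{(1)} = 0.087943 + (0.087943 − 0.089203)/3 = 0.087523
T_{2}^{(2)} = 0.087523 + (0.087523 − 0.087577)/15 = 0.087519

0.0875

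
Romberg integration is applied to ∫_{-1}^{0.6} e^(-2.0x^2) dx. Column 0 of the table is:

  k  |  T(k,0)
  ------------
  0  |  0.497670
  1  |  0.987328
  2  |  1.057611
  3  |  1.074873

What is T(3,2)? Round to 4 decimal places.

T(2,1) = (4·1.057611 − 0.987328) / 3 = 1.081039
T(3,1) = (4·1.074873 − 1.057611) / 3 = 1.080627
T(3,2) = (16·1.080627 − 1.081039) / 15 = 1.080600
(Column j=1 coincides with Simpson's rule on the same nodes.)

1.0806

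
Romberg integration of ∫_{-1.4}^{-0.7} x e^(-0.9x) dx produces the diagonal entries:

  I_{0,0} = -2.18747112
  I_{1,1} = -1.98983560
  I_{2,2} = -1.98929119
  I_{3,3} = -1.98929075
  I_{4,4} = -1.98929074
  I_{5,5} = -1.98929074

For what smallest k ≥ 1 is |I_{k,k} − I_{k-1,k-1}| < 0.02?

|I_{1,1} − I_{0,0}| = 0.19763552 ≥ 0.02
|I_{2,2} − I_{1,1}| = 0.00054441 < 0.02

k = 2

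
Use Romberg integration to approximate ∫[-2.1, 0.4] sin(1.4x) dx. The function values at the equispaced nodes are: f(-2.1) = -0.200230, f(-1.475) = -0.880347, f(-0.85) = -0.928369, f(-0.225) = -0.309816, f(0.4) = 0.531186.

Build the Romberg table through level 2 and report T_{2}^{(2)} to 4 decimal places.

-1.3030

T_{0}^{(0)} (trapezoid, 1 panel, h=2.5000): 0.413695
T_{1}^{(0)} (trapezoid, 2 panels, h=1.2500): -0.953614
T_{2}^{(0)} (trapezoid, 4 panels, h=0.6250): -1.220659
T_{1}^{(1)} = -0.953614 + (-0.953614 − 0.413695)/3 = -1.409384
T_{2}^{(1)} = -1.220659 + (-1.220659 − (-0.953614))/3 = -1.309674
T_{2}^{(2)} = -1.309674 + (-1.309674 − (-1.409384))/15 = -1.303027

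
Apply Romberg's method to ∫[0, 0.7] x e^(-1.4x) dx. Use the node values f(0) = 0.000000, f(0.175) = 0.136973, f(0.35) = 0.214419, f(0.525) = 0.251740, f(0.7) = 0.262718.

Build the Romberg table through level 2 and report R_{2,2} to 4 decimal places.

R_{0,0} (trapezoid, 1 panel, h=0.7000): 0.091951
R_{1,0} (trapezoid, 2 panels, h=0.3500): 0.121022
R_{2,0} (trapezoid, 4 panels, h=0.1750): 0.128536
R_{1,1} = 0.121022 + (0.121022 − 0.091951)/3 = 0.130712
R_{2,1} = 0.128536 + (0.128536 − 0.121022)/3 = 0.131041
R_{2,2} = 0.131041 + (0.131041 − 0.130712)/15 = 0.131063

0.1311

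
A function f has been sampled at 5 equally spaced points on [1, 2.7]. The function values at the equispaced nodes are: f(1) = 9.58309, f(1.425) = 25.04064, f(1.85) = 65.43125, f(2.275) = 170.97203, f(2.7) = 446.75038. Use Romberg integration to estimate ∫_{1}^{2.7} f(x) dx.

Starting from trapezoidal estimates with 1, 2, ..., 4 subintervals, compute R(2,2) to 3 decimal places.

193.647

R(0,0) (trapezoid, 1 panel, h=1.7000): 387.88345
R(1,0) (trapezoid, 2 panels, h=0.8500): 249.55829
R(2,0) (trapezoid, 4 panels, h=0.4250): 208.08453
R(1,1) = 249.55829 + (249.55829 − 387.88345)/3 = 203.44990
R(2,1) = 208.08453 + (208.08453 − 249.55829)/3 = 194.25994
R(2,2) = 194.25994 + (194.25994 − 203.44990)/15 = 193.64728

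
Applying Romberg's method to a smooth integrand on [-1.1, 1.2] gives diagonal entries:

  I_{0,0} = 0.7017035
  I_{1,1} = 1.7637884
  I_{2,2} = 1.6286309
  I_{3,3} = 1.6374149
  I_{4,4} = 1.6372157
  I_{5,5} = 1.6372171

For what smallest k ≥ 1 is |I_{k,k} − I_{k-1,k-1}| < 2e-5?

|I_{1,1} − I_{0,0}| = 1.0620849 ≥ 2e-5
|I_{2,2} − I_{1,1}| = 0.1351575 ≥ 2e-5
|I_{3,3} − I_{2,2}| = 0.0087840 ≥ 2e-5
|I_{4,4} − I_{3,3}| = 0.0001992 ≥ 2e-5
|I_{5,5} − I_{4,4}| = 0.0000014 < 2e-5

k = 5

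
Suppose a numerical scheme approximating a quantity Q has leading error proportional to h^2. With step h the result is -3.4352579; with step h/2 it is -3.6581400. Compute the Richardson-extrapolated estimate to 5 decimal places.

-3.73243

The leading error scales as h^2; refining by a factor of 2 reduces it by 2^2 = 4.
Extrapolated value = (4·A(h/2) − A(h)) / (4 − 1)
= (4·(-3.6581400) − (-3.4352579)) / 3
= -11.1973021 / 3 = -3.7324340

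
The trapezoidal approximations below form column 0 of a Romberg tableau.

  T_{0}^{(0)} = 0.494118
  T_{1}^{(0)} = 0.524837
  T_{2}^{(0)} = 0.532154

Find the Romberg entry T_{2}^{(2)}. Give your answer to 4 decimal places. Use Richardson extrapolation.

0.5346

Richardson extrapolation on the trapezoidal column (denominator 4−1=3):
T_{1}^{(1)} = (4·0.524837 − 0.494118) / 3 = 0.535077
T_{2}^{(1)} = (4·0.532154 − 0.524837) / 3 = 0.534593
T_{2}^{(2)} = (16·0.534593 − 0.535077) / 15 = 0.534561
(Column j=1 coincides with Simpson's rule on the same nodes.)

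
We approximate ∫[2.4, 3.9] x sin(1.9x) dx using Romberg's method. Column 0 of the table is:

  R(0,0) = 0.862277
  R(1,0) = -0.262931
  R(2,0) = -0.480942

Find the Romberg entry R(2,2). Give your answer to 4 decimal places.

-0.5480

Richardson extrapolation on the trapezoidal column (denominator 4−1=3):
R(1,1) = -0.262931 + (-0.262931 − 0.862277)/3 = -0.638000
R(2,1) = (4·(-0.480942) − (-0.262931)) / 3 = -0.553612
R(2,2) = -0.553612 + (-0.553612 − (-0.638000))/15 = -0.547986
(Column j=1 coincides with Simpson's rule on the same nodes.)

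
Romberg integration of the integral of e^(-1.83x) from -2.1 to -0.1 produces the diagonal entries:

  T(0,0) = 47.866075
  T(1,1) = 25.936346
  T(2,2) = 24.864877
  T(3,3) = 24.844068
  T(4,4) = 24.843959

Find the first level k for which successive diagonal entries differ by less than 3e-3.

k = 4

|T(1,1) − T(0,0)| = 21.929729 ≥ 3e-3
|T(2,2) − T(1,1)| = 1.071469 ≥ 3e-3
|T(3,3) − T(2,2)| = 0.020809 ≥ 3e-3
|T(4,4) − T(3,3)| = 0.000109 < 3e-3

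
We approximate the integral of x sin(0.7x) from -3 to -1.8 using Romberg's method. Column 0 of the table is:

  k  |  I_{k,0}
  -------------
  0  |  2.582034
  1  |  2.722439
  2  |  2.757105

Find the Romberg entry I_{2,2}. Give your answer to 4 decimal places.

I_{1,1} = (4·2.722439 − 2.582034) / 3 = 2.769241
I_{2,1} = 2.757105 + (2.757105 − 2.722439)/3 = 2.768660
I_{2,2} = (16·2.768660 − 2.769241) / 15 = 2.768621

2.7686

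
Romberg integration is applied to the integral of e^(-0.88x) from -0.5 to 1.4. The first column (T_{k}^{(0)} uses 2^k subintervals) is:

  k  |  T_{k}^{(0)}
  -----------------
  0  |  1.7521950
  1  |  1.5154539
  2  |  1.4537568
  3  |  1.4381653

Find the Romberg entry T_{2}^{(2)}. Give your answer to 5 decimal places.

T_{1}^{(1)} = 1.5154539 + (1.5154539 − 1.7521950)/3 = 1.4365402
T_{2}^{(1)} = 1.4537568 + (1.4537568 − 1.5154539)/3 = 1.4331911
T_{2}^{(2)} = 1.4331911 + (1.4331911 − 1.4365402)/15 = 1.4329678

1.43297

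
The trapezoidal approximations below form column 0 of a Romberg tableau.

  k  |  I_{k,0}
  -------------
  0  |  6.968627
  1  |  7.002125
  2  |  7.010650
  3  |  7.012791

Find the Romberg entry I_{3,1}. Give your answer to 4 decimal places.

I_{3,1} = 7.012791 + (7.012791 − 7.010650)/3 = 7.013505

7.0135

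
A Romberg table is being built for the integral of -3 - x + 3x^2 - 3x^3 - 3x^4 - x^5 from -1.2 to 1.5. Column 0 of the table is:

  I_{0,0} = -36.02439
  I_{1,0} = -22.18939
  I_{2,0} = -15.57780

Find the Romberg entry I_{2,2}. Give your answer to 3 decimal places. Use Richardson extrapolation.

-13.094

Richardson extrapolation on the trapezoidal column (denominator 4−1=3):
I_{1,1} = -22.18939 + (-22.18939 − (-36.02439))/3 = -17.57772
I_{2,1} = (4·(-15.57780) − (-22.18939)) / 3 = -13.37394
I_{2,2} = (16·(-13.37394) − (-17.57772)) / 15 = -13.09369
(Column j=1 coincides with Simpson's rule on the same nodes.)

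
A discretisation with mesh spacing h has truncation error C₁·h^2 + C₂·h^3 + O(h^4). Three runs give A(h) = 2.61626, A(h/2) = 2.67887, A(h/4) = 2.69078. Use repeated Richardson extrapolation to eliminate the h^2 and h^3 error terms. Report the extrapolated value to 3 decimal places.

2.694

First eliminate the h^2 term (factor 2^2 = 4):
  B₁ = (4·2.67887 − 2.61626)/3 = 2.69974
  B₂ = (4·2.69078 − 2.67887)/3 = 2.69475
Then eliminate the h^3 term (factor 2^3 = 8):
  (8·2.69475 − 2.69974)/7 = 2.69404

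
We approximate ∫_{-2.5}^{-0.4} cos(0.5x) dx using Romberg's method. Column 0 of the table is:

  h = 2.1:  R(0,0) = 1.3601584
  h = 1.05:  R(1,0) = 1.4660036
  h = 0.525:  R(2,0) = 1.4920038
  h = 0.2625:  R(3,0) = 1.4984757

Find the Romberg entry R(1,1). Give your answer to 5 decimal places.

Richardson extrapolation on the trapezoidal column (denominator 4−1=3):
R(1,1) = (4·1.4660036 − 1.3601584) / 3 = 1.5012853

1.50129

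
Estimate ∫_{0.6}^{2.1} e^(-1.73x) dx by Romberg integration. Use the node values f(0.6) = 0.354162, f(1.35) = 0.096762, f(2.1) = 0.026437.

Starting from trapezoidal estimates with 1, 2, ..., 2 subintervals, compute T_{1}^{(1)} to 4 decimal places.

T_{0}^{(0)} (trapezoid, 1 panel, h=1.5000): 0.285449
T_{1}^{(0)} (trapezoid, 2 panels, h=0.7500): 0.215296
T_{1}^{(1)} = 0.215296 + (0.215296 − 0.285449)/3 = 0.191912

0.1919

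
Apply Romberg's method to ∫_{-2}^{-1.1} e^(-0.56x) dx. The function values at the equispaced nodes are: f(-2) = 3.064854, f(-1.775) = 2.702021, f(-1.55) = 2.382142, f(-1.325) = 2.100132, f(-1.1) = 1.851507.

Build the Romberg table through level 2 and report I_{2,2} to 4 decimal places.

2.1667

I_{0,0} (trapezoid, 1 panel, h=0.9000): 2.212362
I_{1,0} (trapezoid, 2 panels, h=0.4500): 2.178145
I_{2,0} (trapezoid, 4 panels, h=0.2250): 2.169557
I_{1,1} = 2.178145 + (2.178145 − 2.212362)/3 = 2.166739
I_{2,1} = 2.169557 + (2.169557 − 2.178145)/3 = 2.166694
I_{2,2} = 2.166694 + (2.166694 − 2.166739)/15 = 2.166691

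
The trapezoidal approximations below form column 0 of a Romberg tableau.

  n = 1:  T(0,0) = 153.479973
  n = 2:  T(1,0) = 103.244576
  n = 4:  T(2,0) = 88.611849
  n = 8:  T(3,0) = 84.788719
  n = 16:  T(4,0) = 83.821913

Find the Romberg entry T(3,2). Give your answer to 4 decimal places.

83.4997

Richardson extrapolation on the trapezoidal column (denominator 4−1=3):
T(2,1) = 88.611849 + (88.611849 − 103.244576)/3 = 83.734273
T(3,1) = (4·84.788719 − 88.611849) / 3 = 83.514342
T(3,2) = 83.514342 + (83.514342 − 83.734273)/15 = 83.499680
(Column j=1 coincides with Simpson's rule on the same nodes.)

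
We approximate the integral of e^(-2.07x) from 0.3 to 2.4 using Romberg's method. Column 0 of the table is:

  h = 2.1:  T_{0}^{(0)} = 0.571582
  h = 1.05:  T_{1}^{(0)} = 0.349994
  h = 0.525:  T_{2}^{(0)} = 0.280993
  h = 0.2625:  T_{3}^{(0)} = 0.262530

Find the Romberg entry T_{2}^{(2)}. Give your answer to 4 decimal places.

0.2568

Richardson extrapolation on the trapezoidal column (denominator 4−1=3):
T_{1}^{(1)} = 0.349994 + (0.349994 − 0.571582)/3 = 0.276131
T_{2}^{(1)} = 0.280993 + (0.280993 − 0.349994)/3 = 0.257993
T_{2}^{(2)} = (16·0.257993 − 0.276131) / 15 = 0.256784
(Column j=1 coincides with Simpson's rule on the same nodes.)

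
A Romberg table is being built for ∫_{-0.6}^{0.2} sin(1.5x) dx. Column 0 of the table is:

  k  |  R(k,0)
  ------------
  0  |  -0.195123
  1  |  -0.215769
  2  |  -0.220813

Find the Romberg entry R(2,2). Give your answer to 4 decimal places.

Richardson extrapolation on the trapezoidal column (denominator 4−1=3):
R(1,1) = -0.215769 + (-0.215769 − (-0.195123))/3 = -0.222651
R(2,1) = (4·(-0.220813) − (-0.215769)) / 3 = -0.222494
R(2,2) = (16·(-0.222494) − (-0.222651)) / 15 = -0.222484
(Column j=1 coincides with Simpson's rule on the same nodes.)

-0.2225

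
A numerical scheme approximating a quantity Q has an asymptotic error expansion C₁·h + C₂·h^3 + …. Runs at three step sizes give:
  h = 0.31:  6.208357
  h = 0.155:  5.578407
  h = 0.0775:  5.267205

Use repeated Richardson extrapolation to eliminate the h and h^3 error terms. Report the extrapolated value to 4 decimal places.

First eliminate the h term (factor 2^1 = 2):
  B₁ = (2·5.578407 − 6.208357)/1 = 4.948457
  B₂ = (2·5.267205 − 5.578407)/1 = 4.956003
Then eliminate the h^3 term (factor 2^3 = 8):
  (8·4.956003 − 4.948457)/7 = 4.957081

4.9571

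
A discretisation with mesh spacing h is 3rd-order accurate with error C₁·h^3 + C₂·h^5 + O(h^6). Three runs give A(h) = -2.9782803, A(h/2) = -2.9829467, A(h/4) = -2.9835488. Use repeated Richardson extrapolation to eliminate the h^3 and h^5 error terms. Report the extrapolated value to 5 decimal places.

First eliminate the h^3 term (factor 2^3 = 8):
  B₁ = (8·(-2.9829467) − (-2.9782803))/7 = -2.9836133
  B₂ = (8·(-2.9835488) − (-2.9829467))/7 = -2.9836348
Then eliminate the h^5 term (factor 2^5 = 32):
  (32·(-2.9836348) − (-2.9836133))/31 = -2.9836355

-2.98364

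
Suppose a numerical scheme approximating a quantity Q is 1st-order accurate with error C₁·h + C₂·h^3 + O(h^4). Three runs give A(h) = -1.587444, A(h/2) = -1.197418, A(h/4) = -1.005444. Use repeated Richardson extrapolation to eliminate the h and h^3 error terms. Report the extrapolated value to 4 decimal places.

-0.8143

First eliminate the h term (factor 2^1 = 2):
  B₁ = (2·(-1.197418) − (-1.587444))/1 = -0.807392
  B₂ = (2·(-1.005444) − (-1.197418))/1 = -0.813470
Then eliminate the h^3 term (factor 2^3 = 8):
  (8·(-0.813470) − (-0.807392))/7 = -0.814338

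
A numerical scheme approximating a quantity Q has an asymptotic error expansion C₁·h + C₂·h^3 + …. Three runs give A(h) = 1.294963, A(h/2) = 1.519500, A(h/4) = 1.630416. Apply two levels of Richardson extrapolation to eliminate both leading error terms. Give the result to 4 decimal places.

First eliminate the h term (factor 2^1 = 2):
  B₁ = (2·1.519500 − 1.294963)/1 = 1.744037
  B₂ = (2·1.630416 − 1.519500)/1 = 1.741332
Then eliminate the h^3 term (factor 2^3 = 8):
  (8·1.741332 − 1.744037)/7 = 1.740946

1.7409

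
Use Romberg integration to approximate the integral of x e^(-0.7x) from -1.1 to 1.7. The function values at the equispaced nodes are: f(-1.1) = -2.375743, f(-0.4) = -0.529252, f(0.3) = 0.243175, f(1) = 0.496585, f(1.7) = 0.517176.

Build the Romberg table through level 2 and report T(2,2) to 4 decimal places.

T(0,0) (trapezoid, 1 panel, h=2.8000): -2.601994
T(1,0) (trapezoid, 2 panels, h=1.4000): -0.960552
T(2,0) (trapezoid, 4 panels, h=0.7000): -0.503143
T(1,1) = -0.960552 + (-0.960552 − (-2.601994))/3 = -0.413405
T(2,1) = -0.503143 + (-0.503143 − (-0.960552))/3 = -0.350673
T(2,2) = -0.350673 + (-0.350673 − (-0.413405))/15 = -0.346491

-0.3465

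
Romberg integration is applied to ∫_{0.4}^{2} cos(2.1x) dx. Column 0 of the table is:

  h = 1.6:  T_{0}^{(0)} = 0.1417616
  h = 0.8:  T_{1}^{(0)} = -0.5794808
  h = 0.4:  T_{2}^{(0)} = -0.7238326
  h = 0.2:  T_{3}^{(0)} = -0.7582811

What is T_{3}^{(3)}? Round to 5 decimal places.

-0.76963

T_{1}^{(1)} = (4·(-0.5794808) − 0.1417616) / 3 = -0.8198949
T_{2}^{(1)} = (4·(-0.7238326) − (-0.5794808)) / 3 = -0.7719499
T_{3}^{(1)} = -0.7582811 + (-0.7582811 − (-0.7238326))/3 = -0.7697639
T_{2}^{(2)} = -0.7719499 + (-0.7719499 − (-0.8198949))/15 = -0.7687536
T_{3}^{(2)} = (16·(-0.7697639) − (-0.7719499)) / 15 = -0.7696182
T_{3}^{(3)} = (64·(-0.7696182) − (-0.7687536)) / 63 = -0.7696319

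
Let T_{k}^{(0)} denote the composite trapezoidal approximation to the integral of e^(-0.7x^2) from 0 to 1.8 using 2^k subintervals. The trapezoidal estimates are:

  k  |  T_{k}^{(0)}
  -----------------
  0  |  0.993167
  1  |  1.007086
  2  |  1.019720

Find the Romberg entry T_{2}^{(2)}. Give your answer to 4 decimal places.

1.0247

Richardson extrapolation on the trapezoidal column (denominator 4−1=3):
T_{1}^{(1)} = 1.007086 + (1.007086 − 0.993167)/3 = 1.011726
T_{2}^{(1)} = (4·1.019720 − 1.007086) / 3 = 1.023931
T_{2}^{(2)} = 1.023931 + (1.023931 − 1.011726)/15 = 1.024745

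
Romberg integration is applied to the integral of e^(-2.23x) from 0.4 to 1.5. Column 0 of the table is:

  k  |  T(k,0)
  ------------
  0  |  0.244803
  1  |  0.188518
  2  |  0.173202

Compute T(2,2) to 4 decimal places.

Richardson extrapolation on the trapezoidal column (denominator 4−1=3):
T(1,1) = 0.188518 + (0.188518 − 0.244803)/3 = 0.169756
T(2,1) = 0.173202 + (0.173202 − 0.188518)/3 = 0.168097
T(2,2) = (16·0.168097 − 0.169756) / 15 = 0.167986

0.1680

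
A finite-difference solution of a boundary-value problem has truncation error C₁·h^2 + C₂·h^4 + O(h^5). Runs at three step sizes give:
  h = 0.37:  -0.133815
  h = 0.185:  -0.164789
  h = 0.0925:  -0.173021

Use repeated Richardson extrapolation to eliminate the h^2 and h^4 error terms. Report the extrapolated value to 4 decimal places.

-0.1758

First eliminate the h^2 term (factor 2^2 = 4):
  B₁ = (4·(-0.164789) − (-0.133815))/3 = -0.175114
  B₂ = (4·(-0.173021) − (-0.164789))/3 = -0.175765
Then eliminate the h^4 term (factor 2^4 = 16):
  (16·(-0.175765) − (-0.175114))/15 = -0.175808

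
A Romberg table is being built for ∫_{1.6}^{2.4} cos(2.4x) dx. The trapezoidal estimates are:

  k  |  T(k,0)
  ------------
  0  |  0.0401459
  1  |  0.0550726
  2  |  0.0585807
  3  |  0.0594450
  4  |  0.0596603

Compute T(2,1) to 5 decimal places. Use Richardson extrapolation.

T(2,1) = (4·0.0585807 − 0.0550726) / 3 = 0.0597501

0.05975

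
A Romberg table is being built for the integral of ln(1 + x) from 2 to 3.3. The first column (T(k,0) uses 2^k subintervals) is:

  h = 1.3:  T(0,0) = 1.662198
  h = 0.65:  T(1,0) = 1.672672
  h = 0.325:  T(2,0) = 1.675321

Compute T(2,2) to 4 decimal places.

1.6762

Richardson extrapolation on the trapezoidal column (denominator 4−1=3):
T(1,1) = 1.672672 + (1.672672 − 1.662198)/3 = 1.676163
T(2,1) = 1.675321 + (1.675321 − 1.672672)/3 = 1.676204
T(2,2) = 1.676204 + (1.676204 − 1.676163)/15 = 1.676207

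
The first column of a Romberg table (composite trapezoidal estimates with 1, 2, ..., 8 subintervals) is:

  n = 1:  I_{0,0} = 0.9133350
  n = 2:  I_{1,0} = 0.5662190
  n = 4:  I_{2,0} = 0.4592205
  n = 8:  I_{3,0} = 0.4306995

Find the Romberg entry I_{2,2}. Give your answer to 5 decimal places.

Richardson extrapolation on the trapezoidal column (denominator 4−1=3):
I_{1,1} = 0.5662190 + (0.5662190 − 0.9133350)/3 = 0.4505137
I_{2,1} = (4·0.4592205 − 0.5662190) / 3 = 0.4235543
I_{2,2} = (16·0.4235543 − 0.4505137) / 15 = 0.4217570

0.42176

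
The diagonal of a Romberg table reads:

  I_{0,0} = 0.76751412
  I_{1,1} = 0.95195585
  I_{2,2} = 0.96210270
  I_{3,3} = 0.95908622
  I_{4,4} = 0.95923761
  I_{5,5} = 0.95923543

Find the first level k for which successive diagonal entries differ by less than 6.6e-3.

k = 3

|I_{1,1} − I_{0,0}| = 0.18444173 ≥ 6.6e-3
|I_{2,2} − I_{1,1}| = 0.01014685 ≥ 6.6e-3
|I_{3,3} − I_{2,2}| = 0.00301648 < 6.6e-3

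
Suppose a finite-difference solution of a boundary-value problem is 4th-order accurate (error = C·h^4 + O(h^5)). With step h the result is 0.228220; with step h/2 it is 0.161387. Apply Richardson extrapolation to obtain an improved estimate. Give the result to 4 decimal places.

The leading error scales as h^4; refining by a factor of 2 reduces it by 2^4 = 16.
Extrapolated value = (16·A(h/2) − A(h)) / (16 − 1)
= (16·0.161387 − 0.228220) / 15
= 2.353972 / 15 = 0.156931

0.1569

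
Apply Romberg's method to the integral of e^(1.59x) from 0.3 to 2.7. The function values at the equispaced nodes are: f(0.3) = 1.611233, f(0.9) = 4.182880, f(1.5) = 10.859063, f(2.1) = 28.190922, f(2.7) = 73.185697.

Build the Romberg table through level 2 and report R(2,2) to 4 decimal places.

R(0,0) (trapezoid, 1 panel, h=2.4000): 89.756316
R(1,0) (trapezoid, 2 panels, h=1.2000): 57.909034
R(2,0) (trapezoid, 4 panels, h=0.6000): 48.378798
R(1,1) = 57.909034 + (57.909034 − 89.756316)/3 = 47.293273
R(2,1) = 48.378798 + (48.378798 − 57.909034)/3 = 45.202053
R(2,2) = 45.202053 + (45.202053 − 47.293273)/15 = 45.062638

45.0626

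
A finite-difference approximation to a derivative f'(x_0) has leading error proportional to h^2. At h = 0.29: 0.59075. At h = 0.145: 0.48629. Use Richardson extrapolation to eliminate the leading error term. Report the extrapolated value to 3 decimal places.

0.451

The leading error scales as h^2; refining by a factor of 2 reduces it by 2^2 = 4.
Extrapolated value = (4·A(h/2) − A(h)) / (4 − 1)
= (4·0.48629 − 0.59075) / 3
= 1.35441 / 3 = 0.45147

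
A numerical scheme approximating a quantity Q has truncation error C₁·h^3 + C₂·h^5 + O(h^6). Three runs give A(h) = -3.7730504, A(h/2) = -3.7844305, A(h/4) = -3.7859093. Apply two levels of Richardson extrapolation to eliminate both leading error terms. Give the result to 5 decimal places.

-3.78612

First eliminate the h^3 term (factor 2^3 = 8):
  B₁ = (8·(-3.7844305) − (-3.7730504))/7 = -3.7860562
  B₂ = (8·(-3.7859093) − (-3.7844305))/7 = -3.7861206
Then eliminate the h^5 term (factor 2^5 = 32):
  (32·(-3.7861206) − (-3.7860562))/31 = -3.7861227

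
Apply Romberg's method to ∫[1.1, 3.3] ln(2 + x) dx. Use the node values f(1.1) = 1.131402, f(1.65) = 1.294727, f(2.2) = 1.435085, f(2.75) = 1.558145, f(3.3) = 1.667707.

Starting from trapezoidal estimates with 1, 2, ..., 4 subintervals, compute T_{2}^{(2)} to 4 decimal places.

3.1315

T_{0}^{(0)} (trapezoid, 1 panel, h=2.2000): 3.079020
T_{1}^{(0)} (trapezoid, 2 panels, h=1.1000): 3.118103
T_{2}^{(0)} (trapezoid, 4 panels, h=0.5500): 3.128131
T_{1}^{(1)} = 3.118103 + (3.118103 − 3.079020)/3 = 3.131131
T_{2}^{(1)} = 3.128131 + (3.128131 − 3.118103)/3 = 3.131474
T_{2}^{(2)} = 3.131474 + (3.131474 − 3.131131)/15 = 3.131497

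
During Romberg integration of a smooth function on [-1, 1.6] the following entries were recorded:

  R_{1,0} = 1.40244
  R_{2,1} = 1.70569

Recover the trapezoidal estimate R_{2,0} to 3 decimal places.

1.630

From R_{2,1} = (4·R_{2,0} − R_{1,0})/3, solve for R_{2,0}:
4·R_{2,0} = 3·1.70569 + 1.40244 = 6.51951
R_{2,0} = 1.62988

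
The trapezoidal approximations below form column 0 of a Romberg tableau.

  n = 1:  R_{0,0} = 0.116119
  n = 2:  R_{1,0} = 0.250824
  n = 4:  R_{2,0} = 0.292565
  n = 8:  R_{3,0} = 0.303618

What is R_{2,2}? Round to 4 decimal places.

0.3072

Richardson extrapolation on the trapezoidal column (denominator 4−1=3):
R_{1,1} = 0.250824 + (0.250824 − 0.116119)/3 = 0.295726
R_{2,1} = (4·0.292565 − 0.250824) / 3 = 0.306479
R_{2,2} = (16·0.306479 − 0.295726) / 15 = 0.307196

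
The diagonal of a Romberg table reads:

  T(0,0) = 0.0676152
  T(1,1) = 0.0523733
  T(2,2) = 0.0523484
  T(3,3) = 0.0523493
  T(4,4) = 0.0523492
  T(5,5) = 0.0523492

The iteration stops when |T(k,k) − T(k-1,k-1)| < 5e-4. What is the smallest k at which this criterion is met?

|T(1,1) − T(0,0)| = 0.0152419 ≥ 5e-4
|T(2,2) − T(1,1)| = 0.0000249 < 5e-4

k = 2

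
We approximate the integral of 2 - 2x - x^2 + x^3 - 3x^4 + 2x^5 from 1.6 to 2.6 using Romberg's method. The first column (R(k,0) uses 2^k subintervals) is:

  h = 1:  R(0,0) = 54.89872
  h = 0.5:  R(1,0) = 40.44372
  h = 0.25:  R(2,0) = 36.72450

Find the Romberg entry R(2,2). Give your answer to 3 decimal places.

R(1,1) = (4·40.44372 − 54.89872) / 3 = 35.62539
R(2,1) = 36.72450 + (36.72450 − 40.44372)/3 = 35.48476
R(2,2) = 35.48476 + (35.48476 − 35.62539)/15 = 35.47538

35.475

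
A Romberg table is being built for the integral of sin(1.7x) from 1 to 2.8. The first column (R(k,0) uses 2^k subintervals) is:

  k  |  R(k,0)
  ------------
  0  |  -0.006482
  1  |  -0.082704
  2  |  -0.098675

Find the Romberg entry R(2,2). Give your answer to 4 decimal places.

-0.1037

R(1,1) = -0.082704 + (-0.082704 − (-0.006482))/3 = -0.108111
R(2,1) = (4·(-0.098675) − (-0.082704)) / 3 = -0.103999
R(2,2) = -0.103999 + (-0.103999 − (-0.108111))/15 = -0.103725
(Column j=1 coincides with Simpson's rule on the same nodes.)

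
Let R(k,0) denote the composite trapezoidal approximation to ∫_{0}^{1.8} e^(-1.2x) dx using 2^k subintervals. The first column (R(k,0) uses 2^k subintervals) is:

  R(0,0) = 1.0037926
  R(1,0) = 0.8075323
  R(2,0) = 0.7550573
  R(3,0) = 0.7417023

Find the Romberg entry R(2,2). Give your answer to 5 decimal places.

0.73726

R(1,1) = (4·0.8075323 − 1.0037926) / 3 = 0.7421122
R(2,1) = (4·0.7550573 − 0.8075323) / 3 = 0.7375656
R(2,2) = 0.7375656 + (0.7375656 − 0.7421122)/15 = 0.7372625
(Column j=1 coincides with Simpson's rule on the same nodes.)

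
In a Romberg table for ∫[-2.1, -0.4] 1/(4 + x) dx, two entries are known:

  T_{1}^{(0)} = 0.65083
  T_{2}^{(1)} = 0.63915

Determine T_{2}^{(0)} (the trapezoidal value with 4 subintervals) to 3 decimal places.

From T_{2}^{(1)} = (4·T_{2}^{(0)} − T_{1}^{(0)})/3, solve for T_{2}^{(0)}:
4·T_{2}^{(0)} = 3·0.63915 + 0.65083 = 2.56828
T_{2}^{(0)} = 0.64207

0.642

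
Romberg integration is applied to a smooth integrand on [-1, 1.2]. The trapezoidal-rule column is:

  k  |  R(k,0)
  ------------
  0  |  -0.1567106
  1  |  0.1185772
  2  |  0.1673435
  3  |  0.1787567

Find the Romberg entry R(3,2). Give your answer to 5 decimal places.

R(2,1) = (4·0.1673435 − 0.1185772) / 3 = 0.1835989
R(3,1) = (4·0.1787567 − 0.1673435) / 3 = 0.1825611
R(3,2) = (16·0.1825611 − 0.1835989) / 15 = 0.1824919

0.18249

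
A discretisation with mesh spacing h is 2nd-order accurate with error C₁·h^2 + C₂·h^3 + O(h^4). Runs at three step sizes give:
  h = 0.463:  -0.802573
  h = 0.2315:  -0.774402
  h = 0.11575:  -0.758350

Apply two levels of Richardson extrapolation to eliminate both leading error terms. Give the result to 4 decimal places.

-0.7513

First eliminate the h^2 term (factor 2^2 = 4):
  B₁ = (4·(-0.774402) − (-0.802573))/3 = -0.765012
  B₂ = (4·(-0.758350) − (-0.774402))/3 = -0.752999
Then eliminate the h^3 term (factor 2^3 = 8):
  (8·(-0.752999) − (-0.765012))/7 = -0.751283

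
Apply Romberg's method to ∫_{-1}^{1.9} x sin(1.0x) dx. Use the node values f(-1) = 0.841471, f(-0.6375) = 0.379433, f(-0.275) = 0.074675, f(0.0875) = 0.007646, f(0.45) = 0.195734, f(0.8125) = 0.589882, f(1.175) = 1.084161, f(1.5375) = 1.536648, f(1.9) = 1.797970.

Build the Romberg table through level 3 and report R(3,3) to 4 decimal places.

R(0,0) (trapezoid, 1 panel, h=2.9000): 3.827189
R(1,0) (trapezoid, 2 panels, h=1.4500): 2.197409
R(2,0) (trapezoid, 4 panels, h=0.7250): 1.938861
R(3,0) (trapezoid, 8 panels, h=0.3625): 1.880614
R(1,1) = 2.197409 + (2.197409 − 3.827189)/3 = 1.654149
R(2,1) = 1.938861 + (1.938861 − 2.197409)/3 = 1.852678
R(3,1) = 1.880614 + (1.880614 − 1.938861)/3 = 1.861198
R(2,2) = 1.852678 + (1.852678 − 1.654149)/15 = 1.865913
R(3,2) = 1.861198 + (1.861198 − 1.852678)/15 = 1.861766
R(3,3) = 1.861766 + (1.861766 − 1.865913)/63 = 1.861700

1.8617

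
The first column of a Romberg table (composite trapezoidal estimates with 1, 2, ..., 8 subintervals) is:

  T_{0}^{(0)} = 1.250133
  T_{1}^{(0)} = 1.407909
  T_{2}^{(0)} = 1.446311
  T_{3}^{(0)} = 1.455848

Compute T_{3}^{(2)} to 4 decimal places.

1.4590

T_{2}^{(1)} = 1.446311 + (1.446311 − 1.407909)/3 = 1.459112
T_{3}^{(1)} = (4·1.455848 − 1.446311) / 3 = 1.459027
T_{3}^{(2)} = 1.459027 + (1.459027 − 1.459112)/15 = 1.459021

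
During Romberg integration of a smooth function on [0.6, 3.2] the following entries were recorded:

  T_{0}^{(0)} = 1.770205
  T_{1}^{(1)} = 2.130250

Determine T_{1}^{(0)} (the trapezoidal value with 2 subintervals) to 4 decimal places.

From T_{1}^{(1)} = (4·T_{1}^{(0)} − T_{0}^{(0)})/3, solve for T_{1}^{(0)}:
4·T_{1}^{(0)} = 3·2.130250 + 1.770205 = 8.160955
T_{1}^{(0)} = 2.040239

2.0402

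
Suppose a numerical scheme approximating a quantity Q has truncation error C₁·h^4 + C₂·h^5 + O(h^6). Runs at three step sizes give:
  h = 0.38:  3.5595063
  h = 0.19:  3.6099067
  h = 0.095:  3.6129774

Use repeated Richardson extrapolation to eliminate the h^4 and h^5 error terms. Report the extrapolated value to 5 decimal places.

3.61318

First eliminate the h^4 term (factor 2^4 = 16):
  B₁ = (16·3.6099067 − 3.5595063)/15 = 3.6132667
  B₂ = (16·3.6129774 − 3.6099067)/15 = 3.6131821
Then eliminate the h^5 term (factor 2^5 = 32):
  (32·3.6131821 − 3.6132667)/31 = 3.6131794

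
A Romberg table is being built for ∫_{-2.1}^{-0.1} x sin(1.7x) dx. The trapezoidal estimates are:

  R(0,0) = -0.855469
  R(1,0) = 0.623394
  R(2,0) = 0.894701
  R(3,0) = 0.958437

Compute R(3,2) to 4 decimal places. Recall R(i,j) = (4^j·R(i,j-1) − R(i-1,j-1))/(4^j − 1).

R(2,1) = 0.894701 + (0.894701 − 0.623394)/3 = 0.985137
R(3,1) = 0.958437 + (0.958437 − 0.894701)/3 = 0.979682
R(3,2) = (16·0.979682 − 0.985137) / 15 = 0.979318
(Column j=1 coincides with Simpson's rule on the same nodes.)

0.9793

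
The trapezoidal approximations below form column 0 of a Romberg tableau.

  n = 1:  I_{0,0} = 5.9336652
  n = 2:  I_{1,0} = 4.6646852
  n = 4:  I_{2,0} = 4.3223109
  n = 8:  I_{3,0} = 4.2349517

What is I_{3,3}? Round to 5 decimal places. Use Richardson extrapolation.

4.20567

Richardson extrapolation on the trapezoidal column (denominator 4−1=3):
I_{1,1} = (4·4.6646852 − 5.9336652) / 3 = 4.2416919
I_{2,1} = 4.3223109 + (4.3223109 − 4.6646852)/3 = 4.2081861
I_{3,1} = 4.2349517 + (4.2349517 − 4.3223109)/3 = 4.2058320
I_{2,2} = 4.2081861 + (4.2081861 − 4.2416919)/15 = 4.2059524
I_{3,2} = 4.2058320 + (4.2058320 − 4.2081861)/15 = 4.2056751
I_{3,3} = (64·4.2056751 − 4.2059524) / 63 = 4.2056707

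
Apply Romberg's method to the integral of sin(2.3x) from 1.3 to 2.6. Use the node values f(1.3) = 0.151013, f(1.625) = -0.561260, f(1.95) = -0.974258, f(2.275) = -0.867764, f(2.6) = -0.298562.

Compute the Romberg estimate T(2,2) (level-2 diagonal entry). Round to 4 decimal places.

-0.8443

T(0,0) (trapezoid, 1 panel, h=1.3000): -0.095907
T(1,0) (trapezoid, 2 panels, h=0.6500): -0.681221
T(2,0) (trapezoid, 4 panels, h=0.3250): -0.805043
T(1,1) = -0.681221 + (-0.681221 − (-0.095907))/3 = -0.876326
T(2,1) = -0.805043 + (-0.805043 − (-0.681221))/3 = -0.846317
T(2,2) = -0.846317 + (-0.846317 − (-0.876326))/15 = -0.844316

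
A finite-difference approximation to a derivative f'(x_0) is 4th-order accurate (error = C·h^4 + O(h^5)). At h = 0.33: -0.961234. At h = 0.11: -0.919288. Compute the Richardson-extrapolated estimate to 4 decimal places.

The leading error scales as h^4; refining by a factor of 3 reduces it by 3^4 = 81.
Extrapolated value = (81·A(h/3) − A(h)) / (81 − 1)
= (81·(-0.919288) − (-0.961234)) / 80
= -73.501094 / 80 = -0.918764

-0.9188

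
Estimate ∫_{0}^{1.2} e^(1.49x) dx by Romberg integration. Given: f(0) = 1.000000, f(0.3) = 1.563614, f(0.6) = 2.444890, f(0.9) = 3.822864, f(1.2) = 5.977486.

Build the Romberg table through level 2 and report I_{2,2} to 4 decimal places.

3.3406

I_{0,0} (trapezoid, 1 panel, h=1.2000): 4.186492
I_{1,0} (trapezoid, 2 panels, h=0.6000): 3.560180
I_{2,0} (trapezoid, 4 panels, h=0.3000): 3.396033
I_{1,1} = 3.560180 + (3.560180 − 4.186492)/3 = 3.351409
I_{2,1} = 3.396033 + (3.396033 − 3.560180)/3 = 3.341317
I_{2,2} = 3.341317 + (3.341317 − 3.351409)/15 = 3.340644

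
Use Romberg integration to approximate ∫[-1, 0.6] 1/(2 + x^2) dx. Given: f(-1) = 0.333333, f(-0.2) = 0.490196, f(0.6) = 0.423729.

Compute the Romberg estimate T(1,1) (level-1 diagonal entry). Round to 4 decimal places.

0.7248

T(0,0) (trapezoid, 1 panel, h=1.6000): 0.605650
T(1,0) (trapezoid, 2 panels, h=0.8000): 0.694982
T(1,1) = 0.694982 + (0.694982 − 0.605650)/3 = 0.724759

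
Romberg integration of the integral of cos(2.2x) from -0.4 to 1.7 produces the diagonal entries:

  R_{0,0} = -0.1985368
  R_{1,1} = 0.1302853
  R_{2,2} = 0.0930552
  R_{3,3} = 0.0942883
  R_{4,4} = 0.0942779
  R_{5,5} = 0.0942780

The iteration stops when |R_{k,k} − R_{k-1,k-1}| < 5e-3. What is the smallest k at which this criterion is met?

|R_{1,1} − R_{0,0}| = 0.3288221 ≥ 5e-3
|R_{2,2} − R_{1,1}| = 0.0372301 ≥ 5e-3
|R_{3,3} − R_{2,2}| = 0.0012331 < 5e-3

k = 3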